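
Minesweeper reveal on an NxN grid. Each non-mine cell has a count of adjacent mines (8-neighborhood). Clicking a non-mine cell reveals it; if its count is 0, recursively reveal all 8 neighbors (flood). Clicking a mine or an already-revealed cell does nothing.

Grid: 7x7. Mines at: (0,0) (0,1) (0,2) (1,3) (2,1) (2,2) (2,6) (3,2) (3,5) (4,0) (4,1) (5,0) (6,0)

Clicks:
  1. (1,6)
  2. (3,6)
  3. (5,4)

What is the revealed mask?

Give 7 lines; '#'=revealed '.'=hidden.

Answer: .......
......#
.......
......#
..#####
.######
.######

Derivation:
Click 1 (1,6) count=1: revealed 1 new [(1,6)] -> total=1
Click 2 (3,6) count=2: revealed 1 new [(3,6)] -> total=2
Click 3 (5,4) count=0: revealed 17 new [(4,2) (4,3) (4,4) (4,5) (4,6) (5,1) (5,2) (5,3) (5,4) (5,5) (5,6) (6,1) (6,2) (6,3) (6,4) (6,5) (6,6)] -> total=19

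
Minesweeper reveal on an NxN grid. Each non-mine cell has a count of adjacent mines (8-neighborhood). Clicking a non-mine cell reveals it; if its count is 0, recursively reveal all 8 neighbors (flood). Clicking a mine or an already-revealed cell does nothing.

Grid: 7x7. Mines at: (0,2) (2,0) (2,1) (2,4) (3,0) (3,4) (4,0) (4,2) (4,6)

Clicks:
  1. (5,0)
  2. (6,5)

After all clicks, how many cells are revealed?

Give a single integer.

Answer: 17

Derivation:
Click 1 (5,0) count=1: revealed 1 new [(5,0)] -> total=1
Click 2 (6,5) count=0: revealed 16 new [(4,3) (4,4) (4,5) (5,1) (5,2) (5,3) (5,4) (5,5) (5,6) (6,0) (6,1) (6,2) (6,3) (6,4) (6,5) (6,6)] -> total=17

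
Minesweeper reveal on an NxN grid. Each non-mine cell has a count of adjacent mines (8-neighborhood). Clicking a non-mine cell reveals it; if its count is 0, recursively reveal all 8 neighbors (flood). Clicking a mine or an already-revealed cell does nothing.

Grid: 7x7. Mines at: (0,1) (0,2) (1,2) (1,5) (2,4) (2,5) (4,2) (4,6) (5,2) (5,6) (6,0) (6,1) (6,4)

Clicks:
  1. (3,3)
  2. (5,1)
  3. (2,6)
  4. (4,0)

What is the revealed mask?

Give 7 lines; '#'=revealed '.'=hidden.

Click 1 (3,3) count=2: revealed 1 new [(3,3)] -> total=1
Click 2 (5,1) count=4: revealed 1 new [(5,1)] -> total=2
Click 3 (2,6) count=2: revealed 1 new [(2,6)] -> total=3
Click 4 (4,0) count=0: revealed 9 new [(1,0) (1,1) (2,0) (2,1) (3,0) (3,1) (4,0) (4,1) (5,0)] -> total=12

Answer: .......
##.....
##....#
##.#...
##.....
##.....
.......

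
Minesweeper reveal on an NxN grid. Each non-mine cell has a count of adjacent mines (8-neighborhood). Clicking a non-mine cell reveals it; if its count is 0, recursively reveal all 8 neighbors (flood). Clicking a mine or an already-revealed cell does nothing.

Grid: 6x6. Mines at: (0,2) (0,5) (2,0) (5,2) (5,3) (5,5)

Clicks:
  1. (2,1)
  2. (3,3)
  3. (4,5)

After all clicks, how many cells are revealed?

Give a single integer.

Click 1 (2,1) count=1: revealed 1 new [(2,1)] -> total=1
Click 2 (3,3) count=0: revealed 19 new [(1,1) (1,2) (1,3) (1,4) (1,5) (2,2) (2,3) (2,4) (2,5) (3,1) (3,2) (3,3) (3,4) (3,5) (4,1) (4,2) (4,3) (4,4) (4,5)] -> total=20
Click 3 (4,5) count=1: revealed 0 new [(none)] -> total=20

Answer: 20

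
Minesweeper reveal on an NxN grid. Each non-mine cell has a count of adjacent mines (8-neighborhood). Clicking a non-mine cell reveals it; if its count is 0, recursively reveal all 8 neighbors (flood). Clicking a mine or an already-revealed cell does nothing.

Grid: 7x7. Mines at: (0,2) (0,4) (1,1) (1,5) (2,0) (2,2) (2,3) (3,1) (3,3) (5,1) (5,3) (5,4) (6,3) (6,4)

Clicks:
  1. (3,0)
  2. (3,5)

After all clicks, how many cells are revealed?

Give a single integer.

Click 1 (3,0) count=2: revealed 1 new [(3,0)] -> total=1
Click 2 (3,5) count=0: revealed 13 new [(2,4) (2,5) (2,6) (3,4) (3,5) (3,6) (4,4) (4,5) (4,6) (5,5) (5,6) (6,5) (6,6)] -> total=14

Answer: 14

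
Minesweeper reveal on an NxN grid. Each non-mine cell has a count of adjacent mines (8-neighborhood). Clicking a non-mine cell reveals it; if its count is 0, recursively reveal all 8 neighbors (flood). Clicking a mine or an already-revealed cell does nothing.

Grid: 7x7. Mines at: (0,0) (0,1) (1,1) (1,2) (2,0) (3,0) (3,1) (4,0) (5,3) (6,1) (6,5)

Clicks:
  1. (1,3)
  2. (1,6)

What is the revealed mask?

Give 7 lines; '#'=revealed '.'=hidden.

Click 1 (1,3) count=1: revealed 1 new [(1,3)] -> total=1
Click 2 (1,6) count=0: revealed 25 new [(0,3) (0,4) (0,5) (0,6) (1,4) (1,5) (1,6) (2,2) (2,3) (2,4) (2,5) (2,6) (3,2) (3,3) (3,4) (3,5) (3,6) (4,2) (4,3) (4,4) (4,5) (4,6) (5,4) (5,5) (5,6)] -> total=26

Answer: ...####
...####
..#####
..#####
..#####
....###
.......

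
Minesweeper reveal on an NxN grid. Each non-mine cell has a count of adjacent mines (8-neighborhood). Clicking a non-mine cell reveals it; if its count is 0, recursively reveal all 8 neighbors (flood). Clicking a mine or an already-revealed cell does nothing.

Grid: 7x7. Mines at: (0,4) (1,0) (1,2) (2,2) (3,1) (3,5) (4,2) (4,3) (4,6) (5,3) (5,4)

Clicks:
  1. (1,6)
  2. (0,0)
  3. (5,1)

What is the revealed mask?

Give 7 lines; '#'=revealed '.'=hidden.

Answer: #....##
.....##
.....##
.......
.......
.#.....
.......

Derivation:
Click 1 (1,6) count=0: revealed 6 new [(0,5) (0,6) (1,5) (1,6) (2,5) (2,6)] -> total=6
Click 2 (0,0) count=1: revealed 1 new [(0,0)] -> total=7
Click 3 (5,1) count=1: revealed 1 new [(5,1)] -> total=8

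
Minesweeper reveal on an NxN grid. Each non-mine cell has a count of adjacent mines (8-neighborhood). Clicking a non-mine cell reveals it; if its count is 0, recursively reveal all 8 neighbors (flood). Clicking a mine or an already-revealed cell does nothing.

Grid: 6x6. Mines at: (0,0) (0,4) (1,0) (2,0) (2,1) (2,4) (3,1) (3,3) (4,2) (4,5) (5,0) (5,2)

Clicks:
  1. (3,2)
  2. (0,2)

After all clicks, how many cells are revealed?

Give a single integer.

Click 1 (3,2) count=4: revealed 1 new [(3,2)] -> total=1
Click 2 (0,2) count=0: revealed 6 new [(0,1) (0,2) (0,3) (1,1) (1,2) (1,3)] -> total=7

Answer: 7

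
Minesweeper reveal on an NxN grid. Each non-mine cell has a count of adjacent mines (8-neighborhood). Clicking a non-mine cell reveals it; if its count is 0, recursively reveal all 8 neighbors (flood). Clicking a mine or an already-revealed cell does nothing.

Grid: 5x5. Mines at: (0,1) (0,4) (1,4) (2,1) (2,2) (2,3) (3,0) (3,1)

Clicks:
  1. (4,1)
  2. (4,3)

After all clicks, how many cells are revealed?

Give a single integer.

Answer: 7

Derivation:
Click 1 (4,1) count=2: revealed 1 new [(4,1)] -> total=1
Click 2 (4,3) count=0: revealed 6 new [(3,2) (3,3) (3,4) (4,2) (4,3) (4,4)] -> total=7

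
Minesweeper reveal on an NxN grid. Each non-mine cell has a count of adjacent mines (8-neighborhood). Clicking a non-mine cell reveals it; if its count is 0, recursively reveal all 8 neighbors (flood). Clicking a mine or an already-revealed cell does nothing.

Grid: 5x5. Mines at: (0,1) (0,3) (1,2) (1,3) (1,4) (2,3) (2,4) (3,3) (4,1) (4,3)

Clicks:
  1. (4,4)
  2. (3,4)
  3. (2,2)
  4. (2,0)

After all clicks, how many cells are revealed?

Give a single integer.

Click 1 (4,4) count=2: revealed 1 new [(4,4)] -> total=1
Click 2 (3,4) count=4: revealed 1 new [(3,4)] -> total=2
Click 3 (2,2) count=4: revealed 1 new [(2,2)] -> total=3
Click 4 (2,0) count=0: revealed 6 new [(1,0) (1,1) (2,0) (2,1) (3,0) (3,1)] -> total=9

Answer: 9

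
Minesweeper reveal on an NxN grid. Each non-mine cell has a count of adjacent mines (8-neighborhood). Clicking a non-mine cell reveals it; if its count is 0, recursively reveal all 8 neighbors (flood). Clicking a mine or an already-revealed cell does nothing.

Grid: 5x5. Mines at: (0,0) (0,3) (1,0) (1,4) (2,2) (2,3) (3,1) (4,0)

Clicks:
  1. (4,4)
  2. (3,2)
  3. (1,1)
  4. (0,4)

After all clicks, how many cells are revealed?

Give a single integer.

Answer: 8

Derivation:
Click 1 (4,4) count=0: revealed 6 new [(3,2) (3,3) (3,4) (4,2) (4,3) (4,4)] -> total=6
Click 2 (3,2) count=3: revealed 0 new [(none)] -> total=6
Click 3 (1,1) count=3: revealed 1 new [(1,1)] -> total=7
Click 4 (0,4) count=2: revealed 1 new [(0,4)] -> total=8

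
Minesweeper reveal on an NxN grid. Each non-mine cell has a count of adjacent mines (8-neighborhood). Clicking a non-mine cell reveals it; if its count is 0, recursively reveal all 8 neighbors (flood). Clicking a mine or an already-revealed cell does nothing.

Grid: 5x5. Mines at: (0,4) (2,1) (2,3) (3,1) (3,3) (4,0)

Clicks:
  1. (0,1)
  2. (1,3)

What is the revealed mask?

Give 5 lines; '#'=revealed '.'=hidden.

Click 1 (0,1) count=0: revealed 8 new [(0,0) (0,1) (0,2) (0,3) (1,0) (1,1) (1,2) (1,3)] -> total=8
Click 2 (1,3) count=2: revealed 0 new [(none)] -> total=8

Answer: ####.
####.
.....
.....
.....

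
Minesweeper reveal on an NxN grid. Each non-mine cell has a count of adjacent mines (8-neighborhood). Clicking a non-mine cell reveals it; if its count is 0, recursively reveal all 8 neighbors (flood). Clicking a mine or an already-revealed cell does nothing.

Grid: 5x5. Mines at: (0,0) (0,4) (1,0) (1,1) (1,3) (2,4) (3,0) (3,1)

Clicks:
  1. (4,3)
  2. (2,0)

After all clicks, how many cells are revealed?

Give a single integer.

Answer: 7

Derivation:
Click 1 (4,3) count=0: revealed 6 new [(3,2) (3,3) (3,4) (4,2) (4,3) (4,4)] -> total=6
Click 2 (2,0) count=4: revealed 1 new [(2,0)] -> total=7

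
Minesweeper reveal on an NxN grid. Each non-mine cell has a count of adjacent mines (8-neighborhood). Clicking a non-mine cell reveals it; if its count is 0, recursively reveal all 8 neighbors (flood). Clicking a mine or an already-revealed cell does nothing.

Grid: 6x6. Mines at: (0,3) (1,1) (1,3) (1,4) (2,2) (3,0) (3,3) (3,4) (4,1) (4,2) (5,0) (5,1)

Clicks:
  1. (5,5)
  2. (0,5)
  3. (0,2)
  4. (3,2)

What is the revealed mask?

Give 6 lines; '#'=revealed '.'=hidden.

Answer: ..#..#
......
......
..#...
...###
...###

Derivation:
Click 1 (5,5) count=0: revealed 6 new [(4,3) (4,4) (4,5) (5,3) (5,4) (5,5)] -> total=6
Click 2 (0,5) count=1: revealed 1 new [(0,5)] -> total=7
Click 3 (0,2) count=3: revealed 1 new [(0,2)] -> total=8
Click 4 (3,2) count=4: revealed 1 new [(3,2)] -> total=9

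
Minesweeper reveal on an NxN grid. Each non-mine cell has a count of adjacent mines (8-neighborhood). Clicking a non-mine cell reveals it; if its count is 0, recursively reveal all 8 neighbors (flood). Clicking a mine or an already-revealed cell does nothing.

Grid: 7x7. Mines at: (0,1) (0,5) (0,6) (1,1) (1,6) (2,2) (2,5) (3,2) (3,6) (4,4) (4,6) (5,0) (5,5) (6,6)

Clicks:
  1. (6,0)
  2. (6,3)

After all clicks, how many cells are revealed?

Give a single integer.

Click 1 (6,0) count=1: revealed 1 new [(6,0)] -> total=1
Click 2 (6,3) count=0: revealed 11 new [(4,1) (4,2) (4,3) (5,1) (5,2) (5,3) (5,4) (6,1) (6,2) (6,3) (6,4)] -> total=12

Answer: 12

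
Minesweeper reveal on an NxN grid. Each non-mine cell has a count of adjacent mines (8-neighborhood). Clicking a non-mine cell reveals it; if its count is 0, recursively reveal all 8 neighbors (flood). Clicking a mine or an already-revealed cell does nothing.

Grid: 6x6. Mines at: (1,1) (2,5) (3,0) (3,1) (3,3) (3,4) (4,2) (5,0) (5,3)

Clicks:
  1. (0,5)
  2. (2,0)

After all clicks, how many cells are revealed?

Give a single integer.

Click 1 (0,5) count=0: revealed 11 new [(0,2) (0,3) (0,4) (0,5) (1,2) (1,3) (1,4) (1,5) (2,2) (2,3) (2,4)] -> total=11
Click 2 (2,0) count=3: revealed 1 new [(2,0)] -> total=12

Answer: 12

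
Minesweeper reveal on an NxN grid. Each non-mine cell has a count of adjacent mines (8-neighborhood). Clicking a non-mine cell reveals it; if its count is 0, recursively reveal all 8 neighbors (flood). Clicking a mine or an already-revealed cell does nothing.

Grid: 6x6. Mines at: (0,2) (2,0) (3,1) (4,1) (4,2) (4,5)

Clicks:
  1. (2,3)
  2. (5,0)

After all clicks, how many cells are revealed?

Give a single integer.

Answer: 16

Derivation:
Click 1 (2,3) count=0: revealed 15 new [(0,3) (0,4) (0,5) (1,2) (1,3) (1,4) (1,5) (2,2) (2,3) (2,4) (2,5) (3,2) (3,3) (3,4) (3,5)] -> total=15
Click 2 (5,0) count=1: revealed 1 new [(5,0)] -> total=16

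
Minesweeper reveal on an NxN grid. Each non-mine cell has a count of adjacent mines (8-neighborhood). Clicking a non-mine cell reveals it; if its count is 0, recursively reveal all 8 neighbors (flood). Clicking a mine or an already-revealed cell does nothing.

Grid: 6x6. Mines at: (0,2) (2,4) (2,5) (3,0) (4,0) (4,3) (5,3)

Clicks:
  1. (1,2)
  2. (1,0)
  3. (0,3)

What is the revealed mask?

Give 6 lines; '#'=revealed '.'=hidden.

Click 1 (1,2) count=1: revealed 1 new [(1,2)] -> total=1
Click 2 (1,0) count=0: revealed 6 new [(0,0) (0,1) (1,0) (1,1) (2,0) (2,1)] -> total=7
Click 3 (0,3) count=1: revealed 1 new [(0,3)] -> total=8

Answer: ##.#..
###...
##....
......
......
......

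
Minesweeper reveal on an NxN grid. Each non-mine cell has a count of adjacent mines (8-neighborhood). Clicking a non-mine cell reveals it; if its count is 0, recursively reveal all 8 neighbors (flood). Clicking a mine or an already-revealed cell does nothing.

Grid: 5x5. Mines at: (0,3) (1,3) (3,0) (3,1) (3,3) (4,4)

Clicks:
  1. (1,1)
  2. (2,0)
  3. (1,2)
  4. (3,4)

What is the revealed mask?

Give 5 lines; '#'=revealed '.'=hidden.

Click 1 (1,1) count=0: revealed 9 new [(0,0) (0,1) (0,2) (1,0) (1,1) (1,2) (2,0) (2,1) (2,2)] -> total=9
Click 2 (2,0) count=2: revealed 0 new [(none)] -> total=9
Click 3 (1,2) count=2: revealed 0 new [(none)] -> total=9
Click 4 (3,4) count=2: revealed 1 new [(3,4)] -> total=10

Answer: ###..
###..
###..
....#
.....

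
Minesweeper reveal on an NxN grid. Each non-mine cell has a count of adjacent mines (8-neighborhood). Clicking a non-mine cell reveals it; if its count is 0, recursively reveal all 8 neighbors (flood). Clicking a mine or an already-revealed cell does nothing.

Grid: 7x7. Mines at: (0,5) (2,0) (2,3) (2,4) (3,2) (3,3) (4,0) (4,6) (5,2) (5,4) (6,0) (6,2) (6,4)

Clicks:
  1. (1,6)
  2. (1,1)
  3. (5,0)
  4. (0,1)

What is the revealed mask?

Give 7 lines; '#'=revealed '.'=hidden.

Click 1 (1,6) count=1: revealed 1 new [(1,6)] -> total=1
Click 2 (1,1) count=1: revealed 1 new [(1,1)] -> total=2
Click 3 (5,0) count=2: revealed 1 new [(5,0)] -> total=3
Click 4 (0,1) count=0: revealed 9 new [(0,0) (0,1) (0,2) (0,3) (0,4) (1,0) (1,2) (1,3) (1,4)] -> total=12

Answer: #####..
#####.#
.......
.......
.......
#......
.......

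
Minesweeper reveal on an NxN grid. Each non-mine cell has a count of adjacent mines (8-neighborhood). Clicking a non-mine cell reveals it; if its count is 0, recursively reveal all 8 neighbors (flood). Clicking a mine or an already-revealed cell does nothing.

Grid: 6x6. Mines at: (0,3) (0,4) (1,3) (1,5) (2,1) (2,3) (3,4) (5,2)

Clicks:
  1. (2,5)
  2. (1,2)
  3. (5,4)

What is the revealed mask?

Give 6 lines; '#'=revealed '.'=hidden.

Answer: ......
..#...
.....#
......
...###
...###

Derivation:
Click 1 (2,5) count=2: revealed 1 new [(2,5)] -> total=1
Click 2 (1,2) count=4: revealed 1 new [(1,2)] -> total=2
Click 3 (5,4) count=0: revealed 6 new [(4,3) (4,4) (4,5) (5,3) (5,4) (5,5)] -> total=8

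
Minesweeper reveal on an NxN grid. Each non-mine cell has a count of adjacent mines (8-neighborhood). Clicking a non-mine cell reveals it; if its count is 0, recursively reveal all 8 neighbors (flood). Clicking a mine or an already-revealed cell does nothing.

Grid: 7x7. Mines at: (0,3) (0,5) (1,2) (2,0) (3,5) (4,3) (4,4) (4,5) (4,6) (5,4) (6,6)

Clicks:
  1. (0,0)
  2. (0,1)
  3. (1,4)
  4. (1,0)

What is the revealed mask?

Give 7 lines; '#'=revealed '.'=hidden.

Answer: ##.....
##..#..
.......
.......
.......
.......
.......

Derivation:
Click 1 (0,0) count=0: revealed 4 new [(0,0) (0,1) (1,0) (1,1)] -> total=4
Click 2 (0,1) count=1: revealed 0 new [(none)] -> total=4
Click 3 (1,4) count=2: revealed 1 new [(1,4)] -> total=5
Click 4 (1,0) count=1: revealed 0 new [(none)] -> total=5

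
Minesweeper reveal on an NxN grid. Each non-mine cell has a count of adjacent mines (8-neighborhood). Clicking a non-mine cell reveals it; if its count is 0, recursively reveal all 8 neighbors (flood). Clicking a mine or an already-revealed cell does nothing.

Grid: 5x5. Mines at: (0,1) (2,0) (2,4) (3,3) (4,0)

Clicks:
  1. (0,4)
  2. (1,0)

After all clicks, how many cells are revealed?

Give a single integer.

Click 1 (0,4) count=0: revealed 6 new [(0,2) (0,3) (0,4) (1,2) (1,3) (1,4)] -> total=6
Click 2 (1,0) count=2: revealed 1 new [(1,0)] -> total=7

Answer: 7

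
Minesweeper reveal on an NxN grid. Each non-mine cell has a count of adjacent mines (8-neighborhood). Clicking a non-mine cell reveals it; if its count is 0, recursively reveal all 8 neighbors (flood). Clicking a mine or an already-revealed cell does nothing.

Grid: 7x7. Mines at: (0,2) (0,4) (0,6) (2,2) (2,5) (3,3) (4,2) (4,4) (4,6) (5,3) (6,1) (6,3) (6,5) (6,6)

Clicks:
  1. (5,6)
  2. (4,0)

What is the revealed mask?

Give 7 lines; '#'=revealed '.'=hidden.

Answer: ##.....
##.....
##.....
##.....
##.....
##....#
.......

Derivation:
Click 1 (5,6) count=3: revealed 1 new [(5,6)] -> total=1
Click 2 (4,0) count=0: revealed 12 new [(0,0) (0,1) (1,0) (1,1) (2,0) (2,1) (3,0) (3,1) (4,0) (4,1) (5,0) (5,1)] -> total=13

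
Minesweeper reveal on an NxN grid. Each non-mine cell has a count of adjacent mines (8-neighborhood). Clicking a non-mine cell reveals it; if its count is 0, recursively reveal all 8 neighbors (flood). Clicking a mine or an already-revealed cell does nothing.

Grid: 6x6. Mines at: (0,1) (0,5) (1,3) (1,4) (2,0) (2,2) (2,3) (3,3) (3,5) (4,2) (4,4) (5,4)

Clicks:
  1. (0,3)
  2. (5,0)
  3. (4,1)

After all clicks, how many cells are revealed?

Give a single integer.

Click 1 (0,3) count=2: revealed 1 new [(0,3)] -> total=1
Click 2 (5,0) count=0: revealed 6 new [(3,0) (3,1) (4,0) (4,1) (5,0) (5,1)] -> total=7
Click 3 (4,1) count=1: revealed 0 new [(none)] -> total=7

Answer: 7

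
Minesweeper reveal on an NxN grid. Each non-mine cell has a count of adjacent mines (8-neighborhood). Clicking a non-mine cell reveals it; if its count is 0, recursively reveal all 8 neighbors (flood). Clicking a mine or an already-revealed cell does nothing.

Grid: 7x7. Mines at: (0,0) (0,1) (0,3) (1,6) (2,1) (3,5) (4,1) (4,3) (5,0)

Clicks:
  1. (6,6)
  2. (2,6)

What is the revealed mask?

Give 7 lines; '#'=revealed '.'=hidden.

Answer: .......
.......
......#
.......
....###
.######
.######

Derivation:
Click 1 (6,6) count=0: revealed 15 new [(4,4) (4,5) (4,6) (5,1) (5,2) (5,3) (5,4) (5,5) (5,6) (6,1) (6,2) (6,3) (6,4) (6,5) (6,6)] -> total=15
Click 2 (2,6) count=2: revealed 1 new [(2,6)] -> total=16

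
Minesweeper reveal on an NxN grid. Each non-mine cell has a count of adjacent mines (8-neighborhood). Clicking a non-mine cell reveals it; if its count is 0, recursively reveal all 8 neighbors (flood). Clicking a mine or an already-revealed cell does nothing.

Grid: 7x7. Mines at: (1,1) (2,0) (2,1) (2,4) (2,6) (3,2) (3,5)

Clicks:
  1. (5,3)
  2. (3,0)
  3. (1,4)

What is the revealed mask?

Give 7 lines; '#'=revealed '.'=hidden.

Click 1 (5,3) count=0: revealed 23 new [(3,0) (3,1) (4,0) (4,1) (4,2) (4,3) (4,4) (4,5) (4,6) (5,0) (5,1) (5,2) (5,3) (5,4) (5,5) (5,6) (6,0) (6,1) (6,2) (6,3) (6,4) (6,5) (6,6)] -> total=23
Click 2 (3,0) count=2: revealed 0 new [(none)] -> total=23
Click 3 (1,4) count=1: revealed 1 new [(1,4)] -> total=24

Answer: .......
....#..
.......
##.....
#######
#######
#######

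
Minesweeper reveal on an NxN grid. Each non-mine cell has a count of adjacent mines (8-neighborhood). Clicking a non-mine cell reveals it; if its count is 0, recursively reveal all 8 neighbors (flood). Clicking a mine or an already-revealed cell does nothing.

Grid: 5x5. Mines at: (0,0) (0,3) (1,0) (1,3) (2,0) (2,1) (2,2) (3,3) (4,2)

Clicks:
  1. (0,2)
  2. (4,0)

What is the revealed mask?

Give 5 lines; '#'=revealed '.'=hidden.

Click 1 (0,2) count=2: revealed 1 new [(0,2)] -> total=1
Click 2 (4,0) count=0: revealed 4 new [(3,0) (3,1) (4,0) (4,1)] -> total=5

Answer: ..#..
.....
.....
##...
##...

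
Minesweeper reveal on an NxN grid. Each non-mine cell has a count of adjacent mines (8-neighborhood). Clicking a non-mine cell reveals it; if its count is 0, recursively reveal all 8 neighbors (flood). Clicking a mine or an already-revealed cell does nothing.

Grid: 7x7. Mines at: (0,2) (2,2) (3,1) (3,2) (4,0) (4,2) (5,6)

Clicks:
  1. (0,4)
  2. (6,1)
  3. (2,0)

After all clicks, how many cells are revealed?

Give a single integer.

Click 1 (0,4) count=0: revealed 32 new [(0,3) (0,4) (0,5) (0,6) (1,3) (1,4) (1,5) (1,6) (2,3) (2,4) (2,5) (2,6) (3,3) (3,4) (3,5) (3,6) (4,3) (4,4) (4,5) (4,6) (5,0) (5,1) (5,2) (5,3) (5,4) (5,5) (6,0) (6,1) (6,2) (6,3) (6,4) (6,5)] -> total=32
Click 2 (6,1) count=0: revealed 0 new [(none)] -> total=32
Click 3 (2,0) count=1: revealed 1 new [(2,0)] -> total=33

Answer: 33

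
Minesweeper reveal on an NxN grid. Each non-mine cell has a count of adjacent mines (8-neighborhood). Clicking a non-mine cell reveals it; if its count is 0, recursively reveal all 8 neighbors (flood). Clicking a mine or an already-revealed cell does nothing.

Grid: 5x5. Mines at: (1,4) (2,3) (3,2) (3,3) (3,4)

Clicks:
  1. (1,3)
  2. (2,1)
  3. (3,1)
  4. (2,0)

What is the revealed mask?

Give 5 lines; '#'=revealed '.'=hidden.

Answer: ####.
####.
###..
##...
##...

Derivation:
Click 1 (1,3) count=2: revealed 1 new [(1,3)] -> total=1
Click 2 (2,1) count=1: revealed 1 new [(2,1)] -> total=2
Click 3 (3,1) count=1: revealed 1 new [(3,1)] -> total=3
Click 4 (2,0) count=0: revealed 12 new [(0,0) (0,1) (0,2) (0,3) (1,0) (1,1) (1,2) (2,0) (2,2) (3,0) (4,0) (4,1)] -> total=15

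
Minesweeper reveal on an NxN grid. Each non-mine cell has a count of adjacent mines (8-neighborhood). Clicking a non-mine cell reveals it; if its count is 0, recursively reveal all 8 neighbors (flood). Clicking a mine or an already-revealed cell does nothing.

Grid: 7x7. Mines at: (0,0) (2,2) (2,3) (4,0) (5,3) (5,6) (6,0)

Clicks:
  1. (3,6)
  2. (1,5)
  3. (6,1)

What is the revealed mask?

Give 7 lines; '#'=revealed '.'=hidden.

Click 1 (3,6) count=0: revealed 21 new [(0,1) (0,2) (0,3) (0,4) (0,5) (0,6) (1,1) (1,2) (1,3) (1,4) (1,5) (1,6) (2,4) (2,5) (2,6) (3,4) (3,5) (3,6) (4,4) (4,5) (4,6)] -> total=21
Click 2 (1,5) count=0: revealed 0 new [(none)] -> total=21
Click 3 (6,1) count=1: revealed 1 new [(6,1)] -> total=22

Answer: .######
.######
....###
....###
....###
.......
.#.....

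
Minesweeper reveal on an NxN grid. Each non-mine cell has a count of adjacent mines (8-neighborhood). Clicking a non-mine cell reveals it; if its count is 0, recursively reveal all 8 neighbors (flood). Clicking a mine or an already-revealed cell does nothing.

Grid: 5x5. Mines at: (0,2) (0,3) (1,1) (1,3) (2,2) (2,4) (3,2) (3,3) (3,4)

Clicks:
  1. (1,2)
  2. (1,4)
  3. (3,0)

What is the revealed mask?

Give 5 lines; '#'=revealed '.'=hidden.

Answer: .....
..#.#
##...
##...
##...

Derivation:
Click 1 (1,2) count=5: revealed 1 new [(1,2)] -> total=1
Click 2 (1,4) count=3: revealed 1 new [(1,4)] -> total=2
Click 3 (3,0) count=0: revealed 6 new [(2,0) (2,1) (3,0) (3,1) (4,0) (4,1)] -> total=8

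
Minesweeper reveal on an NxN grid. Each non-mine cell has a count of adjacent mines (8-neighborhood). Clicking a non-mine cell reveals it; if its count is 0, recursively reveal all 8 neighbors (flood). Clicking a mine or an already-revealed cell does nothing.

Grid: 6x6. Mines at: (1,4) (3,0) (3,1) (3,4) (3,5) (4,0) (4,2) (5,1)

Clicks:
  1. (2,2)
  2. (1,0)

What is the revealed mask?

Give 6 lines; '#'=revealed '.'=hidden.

Click 1 (2,2) count=1: revealed 1 new [(2,2)] -> total=1
Click 2 (1,0) count=0: revealed 11 new [(0,0) (0,1) (0,2) (0,3) (1,0) (1,1) (1,2) (1,3) (2,0) (2,1) (2,3)] -> total=12

Answer: ####..
####..
####..
......
......
......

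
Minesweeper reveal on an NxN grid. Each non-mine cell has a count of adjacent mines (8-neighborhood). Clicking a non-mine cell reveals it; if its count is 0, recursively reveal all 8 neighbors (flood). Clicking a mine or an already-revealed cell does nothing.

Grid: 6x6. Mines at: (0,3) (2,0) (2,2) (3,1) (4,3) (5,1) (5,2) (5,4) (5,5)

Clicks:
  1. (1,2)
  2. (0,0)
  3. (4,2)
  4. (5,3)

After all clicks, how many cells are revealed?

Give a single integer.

Click 1 (1,2) count=2: revealed 1 new [(1,2)] -> total=1
Click 2 (0,0) count=0: revealed 5 new [(0,0) (0,1) (0,2) (1,0) (1,1)] -> total=6
Click 3 (4,2) count=4: revealed 1 new [(4,2)] -> total=7
Click 4 (5,3) count=3: revealed 1 new [(5,3)] -> total=8

Answer: 8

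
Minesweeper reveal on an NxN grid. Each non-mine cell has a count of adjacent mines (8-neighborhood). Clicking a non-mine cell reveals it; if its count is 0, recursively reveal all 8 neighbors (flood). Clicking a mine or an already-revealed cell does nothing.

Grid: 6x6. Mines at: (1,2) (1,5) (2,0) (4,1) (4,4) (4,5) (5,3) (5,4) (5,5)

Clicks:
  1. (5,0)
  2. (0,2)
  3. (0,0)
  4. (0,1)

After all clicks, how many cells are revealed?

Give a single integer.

Click 1 (5,0) count=1: revealed 1 new [(5,0)] -> total=1
Click 2 (0,2) count=1: revealed 1 new [(0,2)] -> total=2
Click 3 (0,0) count=0: revealed 4 new [(0,0) (0,1) (1,0) (1,1)] -> total=6
Click 4 (0,1) count=1: revealed 0 new [(none)] -> total=6

Answer: 6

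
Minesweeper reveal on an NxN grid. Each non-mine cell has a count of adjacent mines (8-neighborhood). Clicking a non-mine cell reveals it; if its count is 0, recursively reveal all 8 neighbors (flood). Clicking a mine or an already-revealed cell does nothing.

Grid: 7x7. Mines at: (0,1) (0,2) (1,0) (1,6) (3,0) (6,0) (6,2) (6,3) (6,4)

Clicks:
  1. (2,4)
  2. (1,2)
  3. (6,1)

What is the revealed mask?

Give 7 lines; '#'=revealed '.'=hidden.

Click 1 (2,4) count=0: revealed 34 new [(0,3) (0,4) (0,5) (1,1) (1,2) (1,3) (1,4) (1,5) (2,1) (2,2) (2,3) (2,4) (2,5) (2,6) (3,1) (3,2) (3,3) (3,4) (3,5) (3,6) (4,1) (4,2) (4,3) (4,4) (4,5) (4,6) (5,1) (5,2) (5,3) (5,4) (5,5) (5,6) (6,5) (6,6)] -> total=34
Click 2 (1,2) count=2: revealed 0 new [(none)] -> total=34
Click 3 (6,1) count=2: revealed 1 new [(6,1)] -> total=35

Answer: ...###.
.#####.
.######
.######
.######
.######
.#...##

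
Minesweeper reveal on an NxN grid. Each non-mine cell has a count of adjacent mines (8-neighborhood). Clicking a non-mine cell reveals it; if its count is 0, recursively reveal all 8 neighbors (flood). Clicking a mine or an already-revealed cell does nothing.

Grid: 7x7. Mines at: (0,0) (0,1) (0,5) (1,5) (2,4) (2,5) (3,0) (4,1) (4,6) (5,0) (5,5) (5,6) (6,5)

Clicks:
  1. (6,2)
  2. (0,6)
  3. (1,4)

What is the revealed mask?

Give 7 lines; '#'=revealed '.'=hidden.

Answer: ......#
....#..
.......
..###..
..###..
.####..
.####..

Derivation:
Click 1 (6,2) count=0: revealed 14 new [(3,2) (3,3) (3,4) (4,2) (4,3) (4,4) (5,1) (5,2) (5,3) (5,4) (6,1) (6,2) (6,3) (6,4)] -> total=14
Click 2 (0,6) count=2: revealed 1 new [(0,6)] -> total=15
Click 3 (1,4) count=4: revealed 1 new [(1,4)] -> total=16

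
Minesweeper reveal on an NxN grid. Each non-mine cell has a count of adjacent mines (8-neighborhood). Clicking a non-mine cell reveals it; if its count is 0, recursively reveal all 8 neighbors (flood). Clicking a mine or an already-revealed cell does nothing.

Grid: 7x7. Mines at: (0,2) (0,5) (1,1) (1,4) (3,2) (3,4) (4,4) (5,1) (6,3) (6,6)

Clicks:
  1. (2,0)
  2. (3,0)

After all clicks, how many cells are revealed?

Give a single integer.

Answer: 6

Derivation:
Click 1 (2,0) count=1: revealed 1 new [(2,0)] -> total=1
Click 2 (3,0) count=0: revealed 5 new [(2,1) (3,0) (3,1) (4,0) (4,1)] -> total=6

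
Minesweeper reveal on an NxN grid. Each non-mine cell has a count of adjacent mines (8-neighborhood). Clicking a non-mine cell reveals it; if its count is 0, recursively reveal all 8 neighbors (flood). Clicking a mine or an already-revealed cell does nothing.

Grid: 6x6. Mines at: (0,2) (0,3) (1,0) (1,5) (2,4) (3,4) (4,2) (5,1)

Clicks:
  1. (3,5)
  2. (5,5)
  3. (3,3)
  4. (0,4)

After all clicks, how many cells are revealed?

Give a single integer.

Answer: 9

Derivation:
Click 1 (3,5) count=2: revealed 1 new [(3,5)] -> total=1
Click 2 (5,5) count=0: revealed 6 new [(4,3) (4,4) (4,5) (5,3) (5,4) (5,5)] -> total=7
Click 3 (3,3) count=3: revealed 1 new [(3,3)] -> total=8
Click 4 (0,4) count=2: revealed 1 new [(0,4)] -> total=9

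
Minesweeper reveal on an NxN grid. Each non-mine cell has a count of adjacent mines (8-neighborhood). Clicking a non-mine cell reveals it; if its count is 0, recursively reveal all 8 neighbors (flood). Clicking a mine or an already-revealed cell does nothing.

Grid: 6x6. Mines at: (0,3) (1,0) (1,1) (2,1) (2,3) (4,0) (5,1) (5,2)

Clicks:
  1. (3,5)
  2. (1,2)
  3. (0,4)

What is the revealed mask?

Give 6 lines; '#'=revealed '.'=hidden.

Click 1 (3,5) count=0: revealed 15 new [(0,4) (0,5) (1,4) (1,5) (2,4) (2,5) (3,3) (3,4) (3,5) (4,3) (4,4) (4,5) (5,3) (5,4) (5,5)] -> total=15
Click 2 (1,2) count=4: revealed 1 new [(1,2)] -> total=16
Click 3 (0,4) count=1: revealed 0 new [(none)] -> total=16

Answer: ....##
..#.##
....##
...###
...###
...###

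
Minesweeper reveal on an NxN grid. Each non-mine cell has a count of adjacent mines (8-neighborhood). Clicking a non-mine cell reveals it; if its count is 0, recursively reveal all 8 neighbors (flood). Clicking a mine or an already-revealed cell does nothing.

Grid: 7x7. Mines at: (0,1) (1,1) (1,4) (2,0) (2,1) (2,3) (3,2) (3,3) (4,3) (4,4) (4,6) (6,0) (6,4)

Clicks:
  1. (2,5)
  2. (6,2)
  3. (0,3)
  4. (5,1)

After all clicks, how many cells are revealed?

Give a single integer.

Answer: 8

Derivation:
Click 1 (2,5) count=1: revealed 1 new [(2,5)] -> total=1
Click 2 (6,2) count=0: revealed 6 new [(5,1) (5,2) (5,3) (6,1) (6,2) (6,3)] -> total=7
Click 3 (0,3) count=1: revealed 1 new [(0,3)] -> total=8
Click 4 (5,1) count=1: revealed 0 new [(none)] -> total=8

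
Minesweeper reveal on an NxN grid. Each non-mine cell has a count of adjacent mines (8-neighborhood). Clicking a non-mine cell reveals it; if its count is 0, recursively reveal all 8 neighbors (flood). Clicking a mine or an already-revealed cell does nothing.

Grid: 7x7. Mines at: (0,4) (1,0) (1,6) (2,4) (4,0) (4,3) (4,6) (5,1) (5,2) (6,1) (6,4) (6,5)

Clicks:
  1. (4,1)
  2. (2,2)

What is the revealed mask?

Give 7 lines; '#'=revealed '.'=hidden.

Click 1 (4,1) count=3: revealed 1 new [(4,1)] -> total=1
Click 2 (2,2) count=0: revealed 12 new [(0,1) (0,2) (0,3) (1,1) (1,2) (1,3) (2,1) (2,2) (2,3) (3,1) (3,2) (3,3)] -> total=13

Answer: .###...
.###...
.###...
.###...
.#.....
.......
.......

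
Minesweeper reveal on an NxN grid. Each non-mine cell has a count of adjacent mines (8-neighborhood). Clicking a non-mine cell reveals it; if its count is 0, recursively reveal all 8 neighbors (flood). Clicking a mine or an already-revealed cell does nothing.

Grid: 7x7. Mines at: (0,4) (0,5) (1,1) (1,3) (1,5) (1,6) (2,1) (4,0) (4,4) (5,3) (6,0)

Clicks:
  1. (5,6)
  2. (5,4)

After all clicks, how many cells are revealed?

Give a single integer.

Answer: 12

Derivation:
Click 1 (5,6) count=0: revealed 12 new [(2,5) (2,6) (3,5) (3,6) (4,5) (4,6) (5,4) (5,5) (5,6) (6,4) (6,5) (6,6)] -> total=12
Click 2 (5,4) count=2: revealed 0 new [(none)] -> total=12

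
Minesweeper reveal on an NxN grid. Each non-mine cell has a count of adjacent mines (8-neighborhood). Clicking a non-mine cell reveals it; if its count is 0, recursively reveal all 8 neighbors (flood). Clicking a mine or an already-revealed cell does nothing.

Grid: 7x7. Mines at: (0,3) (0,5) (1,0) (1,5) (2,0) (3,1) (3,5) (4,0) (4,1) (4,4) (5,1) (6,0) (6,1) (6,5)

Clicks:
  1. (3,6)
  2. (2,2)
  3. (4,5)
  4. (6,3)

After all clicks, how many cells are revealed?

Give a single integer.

Answer: 9

Derivation:
Click 1 (3,6) count=1: revealed 1 new [(3,6)] -> total=1
Click 2 (2,2) count=1: revealed 1 new [(2,2)] -> total=2
Click 3 (4,5) count=2: revealed 1 new [(4,5)] -> total=3
Click 4 (6,3) count=0: revealed 6 new [(5,2) (5,3) (5,4) (6,2) (6,3) (6,4)] -> total=9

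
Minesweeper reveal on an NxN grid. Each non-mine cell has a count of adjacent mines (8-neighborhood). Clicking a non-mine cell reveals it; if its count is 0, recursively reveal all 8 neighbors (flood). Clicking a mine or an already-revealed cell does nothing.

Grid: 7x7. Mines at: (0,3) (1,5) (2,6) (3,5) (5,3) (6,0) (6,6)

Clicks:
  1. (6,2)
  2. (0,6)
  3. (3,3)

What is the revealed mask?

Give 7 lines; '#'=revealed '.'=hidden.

Click 1 (6,2) count=1: revealed 1 new [(6,2)] -> total=1
Click 2 (0,6) count=1: revealed 1 new [(0,6)] -> total=2
Click 3 (3,3) count=0: revealed 26 new [(0,0) (0,1) (0,2) (1,0) (1,1) (1,2) (1,3) (1,4) (2,0) (2,1) (2,2) (2,3) (2,4) (3,0) (3,1) (3,2) (3,3) (3,4) (4,0) (4,1) (4,2) (4,3) (4,4) (5,0) (5,1) (5,2)] -> total=28

Answer: ###...#
#####..
#####..
#####..
#####..
###....
..#....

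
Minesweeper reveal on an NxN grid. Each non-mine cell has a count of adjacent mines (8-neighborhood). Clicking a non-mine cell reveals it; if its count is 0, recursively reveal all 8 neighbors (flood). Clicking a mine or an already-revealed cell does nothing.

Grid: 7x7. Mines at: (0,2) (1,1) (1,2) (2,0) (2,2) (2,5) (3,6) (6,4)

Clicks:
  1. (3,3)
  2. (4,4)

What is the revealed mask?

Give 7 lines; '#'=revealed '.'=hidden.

Click 1 (3,3) count=1: revealed 1 new [(3,3)] -> total=1
Click 2 (4,4) count=0: revealed 21 new [(3,0) (3,1) (3,2) (3,4) (3,5) (4,0) (4,1) (4,2) (4,3) (4,4) (4,5) (5,0) (5,1) (5,2) (5,3) (5,4) (5,5) (6,0) (6,1) (6,2) (6,3)] -> total=22

Answer: .......
.......
.......
######.
######.
######.
####...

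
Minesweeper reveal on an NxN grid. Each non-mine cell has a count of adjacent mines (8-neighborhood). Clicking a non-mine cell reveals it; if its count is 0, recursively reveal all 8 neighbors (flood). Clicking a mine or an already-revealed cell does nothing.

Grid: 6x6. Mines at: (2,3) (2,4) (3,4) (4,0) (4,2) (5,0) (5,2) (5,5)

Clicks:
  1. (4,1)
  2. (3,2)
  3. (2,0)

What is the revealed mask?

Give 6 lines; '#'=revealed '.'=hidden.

Answer: ######
######
###...
###...
.#....
......

Derivation:
Click 1 (4,1) count=4: revealed 1 new [(4,1)] -> total=1
Click 2 (3,2) count=2: revealed 1 new [(3,2)] -> total=2
Click 3 (2,0) count=0: revealed 17 new [(0,0) (0,1) (0,2) (0,3) (0,4) (0,5) (1,0) (1,1) (1,2) (1,3) (1,4) (1,5) (2,0) (2,1) (2,2) (3,0) (3,1)] -> total=19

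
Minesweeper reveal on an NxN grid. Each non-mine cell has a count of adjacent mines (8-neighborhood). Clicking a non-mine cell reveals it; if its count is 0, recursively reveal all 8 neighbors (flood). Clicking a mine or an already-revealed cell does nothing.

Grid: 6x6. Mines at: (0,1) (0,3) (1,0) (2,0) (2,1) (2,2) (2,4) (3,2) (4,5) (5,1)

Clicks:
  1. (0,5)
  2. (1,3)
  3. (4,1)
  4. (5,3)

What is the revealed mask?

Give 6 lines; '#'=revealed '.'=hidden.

Answer: ....##
...###
......
......
.####.
..###.

Derivation:
Click 1 (0,5) count=0: revealed 4 new [(0,4) (0,5) (1,4) (1,5)] -> total=4
Click 2 (1,3) count=3: revealed 1 new [(1,3)] -> total=5
Click 3 (4,1) count=2: revealed 1 new [(4,1)] -> total=6
Click 4 (5,3) count=0: revealed 6 new [(4,2) (4,3) (4,4) (5,2) (5,3) (5,4)] -> total=12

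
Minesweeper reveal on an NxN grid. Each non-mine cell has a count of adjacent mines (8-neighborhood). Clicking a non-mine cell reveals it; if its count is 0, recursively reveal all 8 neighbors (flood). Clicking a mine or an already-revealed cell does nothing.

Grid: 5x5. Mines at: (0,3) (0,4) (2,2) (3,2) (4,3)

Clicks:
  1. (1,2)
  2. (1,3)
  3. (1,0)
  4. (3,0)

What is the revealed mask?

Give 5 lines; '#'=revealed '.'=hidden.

Answer: ###..
####.
##...
##...
##...

Derivation:
Click 1 (1,2) count=2: revealed 1 new [(1,2)] -> total=1
Click 2 (1,3) count=3: revealed 1 new [(1,3)] -> total=2
Click 3 (1,0) count=0: revealed 11 new [(0,0) (0,1) (0,2) (1,0) (1,1) (2,0) (2,1) (3,0) (3,1) (4,0) (4,1)] -> total=13
Click 4 (3,0) count=0: revealed 0 new [(none)] -> total=13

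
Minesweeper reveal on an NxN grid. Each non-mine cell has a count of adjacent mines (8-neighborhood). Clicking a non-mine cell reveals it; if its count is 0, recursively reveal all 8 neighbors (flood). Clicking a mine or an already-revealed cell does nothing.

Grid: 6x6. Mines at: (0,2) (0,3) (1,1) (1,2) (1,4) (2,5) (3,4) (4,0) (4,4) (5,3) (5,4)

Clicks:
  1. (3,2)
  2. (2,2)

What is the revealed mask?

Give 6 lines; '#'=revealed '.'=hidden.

Answer: ......
......
.###..
.###..
.###..
......

Derivation:
Click 1 (3,2) count=0: revealed 9 new [(2,1) (2,2) (2,3) (3,1) (3,2) (3,3) (4,1) (4,2) (4,3)] -> total=9
Click 2 (2,2) count=2: revealed 0 new [(none)] -> total=9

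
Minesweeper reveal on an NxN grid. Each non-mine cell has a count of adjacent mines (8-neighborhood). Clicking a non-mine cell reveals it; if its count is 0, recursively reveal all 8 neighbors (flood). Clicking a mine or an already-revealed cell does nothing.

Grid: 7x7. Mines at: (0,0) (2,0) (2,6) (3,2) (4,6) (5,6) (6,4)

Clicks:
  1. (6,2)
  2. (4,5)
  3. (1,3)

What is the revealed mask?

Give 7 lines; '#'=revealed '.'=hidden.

Click 1 (6,2) count=0: revealed 14 new [(3,0) (3,1) (4,0) (4,1) (4,2) (4,3) (5,0) (5,1) (5,2) (5,3) (6,0) (6,1) (6,2) (6,3)] -> total=14
Click 2 (4,5) count=2: revealed 1 new [(4,5)] -> total=15
Click 3 (1,3) count=0: revealed 23 new [(0,1) (0,2) (0,3) (0,4) (0,5) (0,6) (1,1) (1,2) (1,3) (1,4) (1,5) (1,6) (2,1) (2,2) (2,3) (2,4) (2,5) (3,3) (3,4) (3,5) (4,4) (5,4) (5,5)] -> total=38

Answer: .######
.######
.#####.
##.###.
######.
######.
####...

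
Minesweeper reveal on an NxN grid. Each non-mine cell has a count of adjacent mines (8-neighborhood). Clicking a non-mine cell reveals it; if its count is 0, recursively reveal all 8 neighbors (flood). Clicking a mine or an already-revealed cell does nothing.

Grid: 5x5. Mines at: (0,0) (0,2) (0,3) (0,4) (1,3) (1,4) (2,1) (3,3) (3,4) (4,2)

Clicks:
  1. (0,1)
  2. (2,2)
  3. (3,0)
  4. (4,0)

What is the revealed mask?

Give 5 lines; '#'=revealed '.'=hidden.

Click 1 (0,1) count=2: revealed 1 new [(0,1)] -> total=1
Click 2 (2,2) count=3: revealed 1 new [(2,2)] -> total=2
Click 3 (3,0) count=1: revealed 1 new [(3,0)] -> total=3
Click 4 (4,0) count=0: revealed 3 new [(3,1) (4,0) (4,1)] -> total=6

Answer: .#...
.....
..#..
##...
##...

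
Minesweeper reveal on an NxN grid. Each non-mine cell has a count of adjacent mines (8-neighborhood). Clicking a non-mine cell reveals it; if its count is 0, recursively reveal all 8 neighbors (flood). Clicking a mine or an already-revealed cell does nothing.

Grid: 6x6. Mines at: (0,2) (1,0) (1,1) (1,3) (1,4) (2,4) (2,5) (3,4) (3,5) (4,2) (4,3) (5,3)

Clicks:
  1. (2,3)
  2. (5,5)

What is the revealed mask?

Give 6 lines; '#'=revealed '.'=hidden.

Click 1 (2,3) count=4: revealed 1 new [(2,3)] -> total=1
Click 2 (5,5) count=0: revealed 4 new [(4,4) (4,5) (5,4) (5,5)] -> total=5

Answer: ......
......
...#..
......
....##
....##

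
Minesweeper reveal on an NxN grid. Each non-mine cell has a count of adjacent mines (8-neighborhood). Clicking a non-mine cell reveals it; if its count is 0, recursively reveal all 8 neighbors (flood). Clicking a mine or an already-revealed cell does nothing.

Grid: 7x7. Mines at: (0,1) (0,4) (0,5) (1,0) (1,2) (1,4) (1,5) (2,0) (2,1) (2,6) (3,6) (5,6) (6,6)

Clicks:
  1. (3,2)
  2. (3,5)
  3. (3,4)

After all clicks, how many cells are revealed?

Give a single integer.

Click 1 (3,2) count=1: revealed 1 new [(3,2)] -> total=1
Click 2 (3,5) count=2: revealed 1 new [(3,5)] -> total=2
Click 3 (3,4) count=0: revealed 26 new [(2,2) (2,3) (2,4) (2,5) (3,0) (3,1) (3,3) (3,4) (4,0) (4,1) (4,2) (4,3) (4,4) (4,5) (5,0) (5,1) (5,2) (5,3) (5,4) (5,5) (6,0) (6,1) (6,2) (6,3) (6,4) (6,5)] -> total=28

Answer: 28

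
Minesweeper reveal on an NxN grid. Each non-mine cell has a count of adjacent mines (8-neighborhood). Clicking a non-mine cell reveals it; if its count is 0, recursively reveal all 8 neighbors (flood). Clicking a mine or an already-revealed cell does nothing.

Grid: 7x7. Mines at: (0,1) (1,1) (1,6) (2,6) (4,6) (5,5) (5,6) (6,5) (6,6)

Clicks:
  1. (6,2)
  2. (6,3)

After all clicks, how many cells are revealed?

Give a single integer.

Click 1 (6,2) count=0: revealed 36 new [(0,2) (0,3) (0,4) (0,5) (1,2) (1,3) (1,4) (1,5) (2,0) (2,1) (2,2) (2,3) (2,4) (2,5) (3,0) (3,1) (3,2) (3,3) (3,4) (3,5) (4,0) (4,1) (4,2) (4,3) (4,4) (4,5) (5,0) (5,1) (5,2) (5,3) (5,4) (6,0) (6,1) (6,2) (6,3) (6,4)] -> total=36
Click 2 (6,3) count=0: revealed 0 new [(none)] -> total=36

Answer: 36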